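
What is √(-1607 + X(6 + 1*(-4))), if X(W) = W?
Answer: I*√1605 ≈ 40.062*I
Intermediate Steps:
√(-1607 + X(6 + 1*(-4))) = √(-1607 + (6 + 1*(-4))) = √(-1607 + (6 - 4)) = √(-1607 + 2) = √(-1605) = I*√1605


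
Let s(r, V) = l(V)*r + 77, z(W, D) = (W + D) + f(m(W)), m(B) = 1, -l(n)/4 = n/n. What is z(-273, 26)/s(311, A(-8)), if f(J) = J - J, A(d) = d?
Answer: 247/1167 ≈ 0.21165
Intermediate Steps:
l(n) = -4 (l(n) = -4*n/n = -4*1 = -4)
f(J) = 0
z(W, D) = D + W (z(W, D) = (W + D) + 0 = (D + W) + 0 = D + W)
s(r, V) = 77 - 4*r (s(r, V) = -4*r + 77 = 77 - 4*r)
z(-273, 26)/s(311, A(-8)) = (26 - 273)/(77 - 4*311) = -247/(77 - 1244) = -247/(-1167) = -247*(-1/1167) = 247/1167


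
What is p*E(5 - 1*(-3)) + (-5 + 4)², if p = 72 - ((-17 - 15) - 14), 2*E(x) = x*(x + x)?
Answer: 7553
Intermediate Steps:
E(x) = x² (E(x) = (x*(x + x))/2 = (x*(2*x))/2 = (2*x²)/2 = x²)
p = 118 (p = 72 - (-32 - 14) = 72 - 1*(-46) = 72 + 46 = 118)
p*E(5 - 1*(-3)) + (-5 + 4)² = 118*(5 - 1*(-3))² + (-5 + 4)² = 118*(5 + 3)² + (-1)² = 118*8² + 1 = 118*64 + 1 = 7552 + 1 = 7553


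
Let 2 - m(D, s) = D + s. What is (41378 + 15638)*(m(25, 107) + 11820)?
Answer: 666517040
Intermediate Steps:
m(D, s) = 2 - D - s (m(D, s) = 2 - (D + s) = 2 + (-D - s) = 2 - D - s)
(41378 + 15638)*(m(25, 107) + 11820) = (41378 + 15638)*((2 - 1*25 - 1*107) + 11820) = 57016*((2 - 25 - 107) + 11820) = 57016*(-130 + 11820) = 57016*11690 = 666517040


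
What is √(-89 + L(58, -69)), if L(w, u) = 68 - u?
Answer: 4*√3 ≈ 6.9282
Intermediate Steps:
√(-89 + L(58, -69)) = √(-89 + (68 - 1*(-69))) = √(-89 + (68 + 69)) = √(-89 + 137) = √48 = 4*√3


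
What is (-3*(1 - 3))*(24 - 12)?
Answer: 72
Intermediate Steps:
(-3*(1 - 3))*(24 - 12) = -3*(-2)*12 = 6*12 = 72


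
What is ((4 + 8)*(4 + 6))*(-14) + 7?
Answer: -1673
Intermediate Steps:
((4 + 8)*(4 + 6))*(-14) + 7 = (12*10)*(-14) + 7 = 120*(-14) + 7 = -1680 + 7 = -1673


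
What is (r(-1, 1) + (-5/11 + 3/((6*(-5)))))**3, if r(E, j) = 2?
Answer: 4019679/1331000 ≈ 3.0200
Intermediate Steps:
(r(-1, 1) + (-5/11 + 3/((6*(-5)))))**3 = (2 + (-5/11 + 3/((6*(-5)))))**3 = (2 + (-5*1/11 + 3/(-30)))**3 = (2 + (-5/11 + 3*(-1/30)))**3 = (2 + (-5/11 - 1/10))**3 = (2 - 61/110)**3 = (159/110)**3 = 4019679/1331000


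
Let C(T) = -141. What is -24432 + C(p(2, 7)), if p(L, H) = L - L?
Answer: -24573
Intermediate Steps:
p(L, H) = 0
-24432 + C(p(2, 7)) = -24432 - 141 = -24573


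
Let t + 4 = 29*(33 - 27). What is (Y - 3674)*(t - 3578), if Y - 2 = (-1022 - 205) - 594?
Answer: 18720144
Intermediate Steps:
Y = -1819 (Y = 2 + ((-1022 - 205) - 594) = 2 + (-1227 - 594) = 2 - 1821 = -1819)
t = 170 (t = -4 + 29*(33 - 27) = -4 + 29*6 = -4 + 174 = 170)
(Y - 3674)*(t - 3578) = (-1819 - 3674)*(170 - 3578) = -5493*(-3408) = 18720144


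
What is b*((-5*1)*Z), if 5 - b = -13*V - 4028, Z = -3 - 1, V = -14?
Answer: 77020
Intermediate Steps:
Z = -4
b = 3851 (b = 5 - (-13*(-14) - 4028) = 5 - (182 - 4028) = 5 - 1*(-3846) = 5 + 3846 = 3851)
b*((-5*1)*Z) = 3851*(-5*1*(-4)) = 3851*(-5*(-4)) = 3851*20 = 77020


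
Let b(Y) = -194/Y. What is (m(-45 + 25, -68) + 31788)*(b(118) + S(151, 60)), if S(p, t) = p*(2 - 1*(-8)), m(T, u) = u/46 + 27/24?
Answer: 520513560511/10856 ≈ 4.7947e+7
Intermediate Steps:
m(T, u) = 9/8 + u/46 (m(T, u) = u*(1/46) + 27*(1/24) = u/46 + 9/8 = 9/8 + u/46)
S(p, t) = 10*p (S(p, t) = p*(2 + 8) = p*10 = 10*p)
(m(-45 + 25, -68) + 31788)*(b(118) + S(151, 60)) = ((9/8 + (1/46)*(-68)) + 31788)*(-194/118 + 10*151) = ((9/8 - 34/23) + 31788)*(-194*1/118 + 1510) = (-65/184 + 31788)*(-97/59 + 1510) = (5848927/184)*(88993/59) = 520513560511/10856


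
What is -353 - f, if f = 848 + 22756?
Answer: -23957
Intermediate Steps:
f = 23604
-353 - f = -353 - 1*23604 = -353 - 23604 = -23957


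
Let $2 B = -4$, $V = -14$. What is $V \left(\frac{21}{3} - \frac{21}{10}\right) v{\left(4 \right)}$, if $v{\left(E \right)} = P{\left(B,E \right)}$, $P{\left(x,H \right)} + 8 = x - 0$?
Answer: $686$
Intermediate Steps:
$B = -2$ ($B = \frac{1}{2} \left(-4\right) = -2$)
$P{\left(x,H \right)} = -8 + x$ ($P{\left(x,H \right)} = -8 + \left(x - 0\right) = -8 + \left(x + 0\right) = -8 + x$)
$v{\left(E \right)} = -10$ ($v{\left(E \right)} = -8 - 2 = -10$)
$V \left(\frac{21}{3} - \frac{21}{10}\right) v{\left(4 \right)} = - 14 \left(\frac{21}{3} - \frac{21}{10}\right) \left(-10\right) = - 14 \left(21 \cdot \frac{1}{3} - \frac{21}{10}\right) \left(-10\right) = - 14 \left(7 - \frac{21}{10}\right) \left(-10\right) = \left(-14\right) \frac{49}{10} \left(-10\right) = \left(- \frac{343}{5}\right) \left(-10\right) = 686$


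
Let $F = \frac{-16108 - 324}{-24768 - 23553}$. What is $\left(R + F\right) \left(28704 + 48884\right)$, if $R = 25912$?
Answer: $\frac{1067568406112}{531} \approx 2.0105 \cdot 10^{9}$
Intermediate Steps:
$F = \frac{1264}{3717}$ ($F = - \frac{16432}{-48321} = \left(-16432\right) \left(- \frac{1}{48321}\right) = \frac{1264}{3717} \approx 0.34006$)
$\left(R + F\right) \left(28704 + 48884\right) = \left(25912 + \frac{1264}{3717}\right) \left(28704 + 48884\right) = \frac{96316168}{3717} \cdot 77588 = \frac{1067568406112}{531}$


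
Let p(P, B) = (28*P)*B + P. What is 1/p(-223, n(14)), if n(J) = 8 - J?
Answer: 1/37241 ≈ 2.6852e-5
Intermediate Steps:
p(P, B) = P + 28*B*P (p(P, B) = 28*B*P + P = P + 28*B*P)
1/p(-223, n(14)) = 1/(-223*(1 + 28*(8 - 1*14))) = 1/(-223*(1 + 28*(8 - 14))) = 1/(-223*(1 + 28*(-6))) = 1/(-223*(1 - 168)) = 1/(-223*(-167)) = 1/37241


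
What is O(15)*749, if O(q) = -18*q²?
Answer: -3033450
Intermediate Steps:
O(15)*749 = -18*15²*749 = -18*225*749 = -4050*749 = -3033450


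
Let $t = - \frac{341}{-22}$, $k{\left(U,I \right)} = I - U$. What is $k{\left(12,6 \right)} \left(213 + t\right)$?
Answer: $-1371$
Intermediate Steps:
$t = \frac{31}{2}$ ($t = \left(-341\right) \left(- \frac{1}{22}\right) = \frac{31}{2} \approx 15.5$)
$k{\left(12,6 \right)} \left(213 + t\right) = \left(6 - 12\right) \left(213 + \frac{31}{2}\right) = \left(6 - 12\right) \frac{457}{2} = \left(-6\right) \frac{457}{2} = -1371$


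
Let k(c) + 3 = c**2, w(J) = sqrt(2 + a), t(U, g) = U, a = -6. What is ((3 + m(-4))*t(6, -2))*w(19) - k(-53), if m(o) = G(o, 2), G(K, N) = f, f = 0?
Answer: -2806 + 36*I ≈ -2806.0 + 36.0*I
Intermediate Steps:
G(K, N) = 0
m(o) = 0
w(J) = 2*I (w(J) = sqrt(2 - 6) = sqrt(-4) = 2*I)
k(c) = -3 + c**2
((3 + m(-4))*t(6, -2))*w(19) - k(-53) = ((3 + 0)*6)*(2*I) - (-3 + (-53)**2) = (3*6)*(2*I) - (-3 + 2809) = 18*(2*I) - 1*2806 = 36*I - 2806 = -2806 + 36*I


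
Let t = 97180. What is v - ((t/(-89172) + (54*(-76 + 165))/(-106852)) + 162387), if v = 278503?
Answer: 138298505437637/1191025818 ≈ 1.1612e+5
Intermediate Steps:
v - ((t/(-89172) + (54*(-76 + 165))/(-106852)) + 162387) = 278503 - ((97180/(-89172) + (54*(-76 + 165))/(-106852)) + 162387) = 278503 - ((97180*(-1/89172) + (54*89)*(-1/106852)) + 162387) = 278503 - ((-24295/22293 + 4806*(-1/106852)) + 162387) = 278503 - ((-24295/22293 - 2403/53426) + 162387) = 278503 - (-1351554749/1191025818 + 162387) = 278503 - 1*193405757952817/1191025818 = 278503 - 193405757952817/1191025818 = 138298505437637/1191025818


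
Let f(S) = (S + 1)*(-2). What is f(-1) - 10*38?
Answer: -380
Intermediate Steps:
f(S) = -2 - 2*S (f(S) = (1 + S)*(-2) = -2 - 2*S)
f(-1) - 10*38 = (-2 - 2*(-1)) - 10*38 = (-2 + 2) - 380 = 0 - 380 = -380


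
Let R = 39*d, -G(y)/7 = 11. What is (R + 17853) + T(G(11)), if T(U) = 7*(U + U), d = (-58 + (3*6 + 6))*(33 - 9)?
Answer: -15049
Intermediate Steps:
G(y) = -77 (G(y) = -7*11 = -77)
d = -816 (d = (-58 + (18 + 6))*24 = (-58 + 24)*24 = -34*24 = -816)
T(U) = 14*U (T(U) = 7*(2*U) = 14*U)
R = -31824 (R = 39*(-816) = -31824)
(R + 17853) + T(G(11)) = (-31824 + 17853) + 14*(-77) = -13971 - 1078 = -15049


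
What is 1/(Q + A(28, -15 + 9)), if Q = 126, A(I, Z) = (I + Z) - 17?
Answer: 1/131 ≈ 0.0076336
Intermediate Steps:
A(I, Z) = -17 + I + Z
1/(Q + A(28, -15 + 9)) = 1/(126 + (-17 + 28 + (-15 + 9))) = 1/(126 + (-17 + 28 - 6)) = 1/(126 + 5) = 1/131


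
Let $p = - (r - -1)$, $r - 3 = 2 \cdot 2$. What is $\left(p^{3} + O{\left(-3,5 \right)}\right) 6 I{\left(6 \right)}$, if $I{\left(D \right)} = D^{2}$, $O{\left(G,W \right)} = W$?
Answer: $-109512$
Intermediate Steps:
$r = 7$ ($r = 3 + 2 \cdot 2 = 3 + 4 = 7$)
$p = -8$ ($p = - (7 - -1) = - (7 + 1) = \left(-1\right) 8 = -8$)
$\left(p^{3} + O{\left(-3,5 \right)}\right) 6 I{\left(6 \right)} = \left(\left(-8\right)^{3} + 5\right) 6 \cdot 6^{2} = \left(-512 + 5\right) 6 \cdot 36 = \left(-507\right) 216 = -109512$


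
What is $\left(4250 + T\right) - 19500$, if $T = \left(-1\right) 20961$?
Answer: $-36211$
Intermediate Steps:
$T = -20961$
$\left(4250 + T\right) - 19500 = \left(4250 - 20961\right) - 19500 = -16711 - 19500 = -36211$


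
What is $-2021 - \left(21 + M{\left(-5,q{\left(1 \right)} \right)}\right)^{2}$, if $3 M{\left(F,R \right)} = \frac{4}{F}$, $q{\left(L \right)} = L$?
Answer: $- \frac{551446}{225} \approx -2450.9$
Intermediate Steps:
$M{\left(F,R \right)} = \frac{4}{3 F}$ ($M{\left(F,R \right)} = \frac{4 \frac{1}{F}}{3} = \frac{4}{3 F}$)
$-2021 - \left(21 + M{\left(-5,q{\left(1 \right)} \right)}\right)^{2} = -2021 - \left(21 + \frac{4}{3 \left(-5\right)}\right)^{2} = -2021 - \left(21 + \frac{4}{3} \left(- \frac{1}{5}\right)\right)^{2} = -2021 - \left(21 - \frac{4}{15}\right)^{2} = -2021 - \left(\frac{311}{15}\right)^{2} = -2021 - \frac{96721}{225} = - \frac{551446}{225}$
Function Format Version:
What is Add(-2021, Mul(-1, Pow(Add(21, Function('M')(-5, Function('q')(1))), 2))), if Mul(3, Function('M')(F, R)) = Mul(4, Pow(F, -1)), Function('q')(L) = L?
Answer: Rational(-551446, 225) ≈ -2450.9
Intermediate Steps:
Function('M')(F, R) = Mul(Rational(4, 3), Pow(F, -1)) (Function('M')(F, R) = Mul(Rational(1, 3), Mul(4, Pow(F, -1))) = Mul(Rational(4, 3), Pow(F, -1)))
Add(-2021, Mul(-1, Pow(Add(21, Function('M')(-5, Function('q')(1))), 2))) = Add(-2021, Mul(-1, Pow(Add(21, Mul(Rational(4, 3), Pow(-5, -1))), 2))) = Add(-2021, Mul(-1, Pow(Add(21, Mul(Rational(4, 3), Rational(-1, 5))), 2))) = Add(-2021, Mul(-1, Pow(Add(21, Rational(-4, 15)), 2))) = Add(-2021, Mul(-1, Pow(Rational(311, 15), 2))) = Add(-2021, Mul(-1, Rational(96721, 225))) = Add(-2021, Rational(-96721, 225)) = Rational(-551446, 225)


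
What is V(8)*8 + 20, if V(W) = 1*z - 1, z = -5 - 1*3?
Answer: -52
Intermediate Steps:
z = -8 (z = -5 - 3 = -8)
V(W) = -9 (V(W) = 1*(-8) - 1 = -8 - 1 = -9)
V(8)*8 + 20 = -9*8 + 20 = -72 + 20 = -52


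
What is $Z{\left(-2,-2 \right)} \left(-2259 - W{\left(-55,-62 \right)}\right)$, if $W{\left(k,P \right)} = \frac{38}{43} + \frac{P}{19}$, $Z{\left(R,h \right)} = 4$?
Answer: $- \frac{7374636}{817} \approx -9026.5$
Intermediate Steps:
$W{\left(k,P \right)} = \frac{38}{43} + \frac{P}{19}$ ($W{\left(k,P \right)} = 38 \cdot \frac{1}{43} + P \frac{1}{19} = \frac{38}{43} + \frac{P}{19}$)
$Z{\left(-2,-2 \right)} \left(-2259 - W{\left(-55,-62 \right)}\right) = 4 \left(-2259 - \left(\frac{38}{43} + \frac{1}{19} \left(-62\right)\right)\right) = 4 \left(-2259 - \left(\frac{38}{43} - \frac{62}{19}\right)\right) = 4 \left(-2259 - - \frac{1944}{817}\right) = 4 \left(-2259 + \frac{1944}{817}\right) = 4 \left(- \frac{1843659}{817}\right) = - \frac{7374636}{817}$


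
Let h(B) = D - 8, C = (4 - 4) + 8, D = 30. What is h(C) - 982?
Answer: -960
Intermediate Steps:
C = 8 (C = 0 + 8 = 8)
h(B) = 22 (h(B) = 30 - 8 = 22)
h(C) - 982 = 22 - 982 = -960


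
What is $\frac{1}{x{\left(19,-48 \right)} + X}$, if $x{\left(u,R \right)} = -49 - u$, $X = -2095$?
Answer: $- \frac{1}{2163} \approx -0.00046232$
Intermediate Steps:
$\frac{1}{x{\left(19,-48 \right)} + X} = \frac{1}{\left(-49 - 19\right) - 2095} = \frac{1}{-68 - 2095} = \frac{1}{-2163} = - \frac{1}{2163}$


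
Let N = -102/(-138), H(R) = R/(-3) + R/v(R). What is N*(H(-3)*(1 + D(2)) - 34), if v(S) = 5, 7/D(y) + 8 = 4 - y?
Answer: -8687/345 ≈ -25.180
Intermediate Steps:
D(y) = 7/(-4 - y) (D(y) = 7/(-8 + (4 - y)) = 7/(-4 - y))
H(R) = -2*R/15 (H(R) = R/(-3) + R/5 = R*(-⅓) + R*(⅕) = -R/3 + R/5 = -2*R/15)
N = 17/23 (N = -102*(-1/138) = 17/23 ≈ 0.73913)
N*(H(-3)*(1 + D(2)) - 34) = 17*((-2/15*(-3))*(1 - 7/(4 + 2)) - 34)/23 = 17*(2*(1 - 7/6)/5 - 34)/23 = 17*((⅖)*(-⅙) - 34)/23 = 17*(-1/15 - 34)/23 = (17/23)*(-511/15) = -8687/345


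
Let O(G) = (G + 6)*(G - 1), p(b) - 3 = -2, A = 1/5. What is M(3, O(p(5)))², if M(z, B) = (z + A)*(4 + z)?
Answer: 12544/25 ≈ 501.76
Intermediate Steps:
A = ⅕ ≈ 0.20000
p(b) = 1 (p(b) = 3 - 2 = 1)
O(G) = (-1 + G)*(6 + G) (O(G) = (6 + G)*(-1 + G) = (-1 + G)*(6 + G))
M(z, B) = (4 + z)*(⅕ + z) (M(z, B) = (z + ⅕)*(4 + z) = (⅕ + z)*(4 + z) = (4 + z)*(⅕ + z))
M(3, O(p(5)))² = (⅘ + 3² + (21/5)*3)² = (⅘ + 9 + 63/5)² = (112/5)² = 12544/25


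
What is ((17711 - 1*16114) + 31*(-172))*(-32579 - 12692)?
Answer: 169087185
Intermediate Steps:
((17711 - 1*16114) + 31*(-172))*(-32579 - 12692) = ((17711 - 16114) - 5332)*(-45271) = (1597 - 5332)*(-45271) = -3735*(-45271) = 169087185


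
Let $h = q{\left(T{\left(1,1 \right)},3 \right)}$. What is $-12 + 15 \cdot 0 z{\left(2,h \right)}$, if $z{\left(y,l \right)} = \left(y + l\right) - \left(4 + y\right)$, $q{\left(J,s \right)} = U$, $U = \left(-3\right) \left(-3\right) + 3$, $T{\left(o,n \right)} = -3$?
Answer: $-12$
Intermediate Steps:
$U = 12$ ($U = 9 + 3 = 12$)
$q{\left(J,s \right)} = 12$
$h = 12$
$z{\left(y,l \right)} = -4 + l$ ($z{\left(y,l \right)} = \left(l + y\right) - \left(4 + y\right) = -4 + l$)
$-12 + 15 \cdot 0 z{\left(2,h \right)} = -12 + 15 \cdot 0 \left(-4 + 12\right) = -12 + 0 \cdot 8 = -12 + 0 = -12$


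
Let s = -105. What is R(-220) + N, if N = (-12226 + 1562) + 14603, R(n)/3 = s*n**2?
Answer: -15242061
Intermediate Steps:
R(n) = -315*n**2 (R(n) = 3*(-105*n**2) = -315*n**2)
N = 3939 (N = -10664 + 14603 = 3939)
R(-220) + N = -315*(-220)**2 + 3939 = -315*48400 + 3939 = -15246000 + 3939 = -15242061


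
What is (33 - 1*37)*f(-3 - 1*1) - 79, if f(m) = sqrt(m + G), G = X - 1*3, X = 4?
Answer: -79 - 4*I*sqrt(3) ≈ -79.0 - 6.9282*I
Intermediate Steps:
G = 1 (G = 4 - 1*3 = 4 - 3 = 1)
f(m) = sqrt(1 + m) (f(m) = sqrt(m + 1) = sqrt(1 + m))
(33 - 1*37)*f(-3 - 1*1) - 79 = (33 - 1*37)*sqrt(1 + (-3 - 1*1)) - 79 = (33 - 37)*sqrt(1 + (-3 - 1)) - 79 = -4*sqrt(1 - 4) - 79 = -4*I*sqrt(3) - 79 = -79 - 4*I*sqrt(3)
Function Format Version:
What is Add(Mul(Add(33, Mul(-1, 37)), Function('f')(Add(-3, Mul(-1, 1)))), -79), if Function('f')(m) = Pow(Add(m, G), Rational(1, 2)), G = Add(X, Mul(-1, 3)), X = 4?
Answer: Add(-79, Mul(-4, I, Pow(3, Rational(1, 2)))) ≈ Add(-79.000, Mul(-6.9282, I))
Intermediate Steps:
G = 1 (G = Add(4, Mul(-1, 3)) = Add(4, -3) = 1)
Function('f')(m) = Pow(Add(1, m), Rational(1, 2)) (Function('f')(m) = Pow(Add(m, 1), Rational(1, 2)) = Pow(Add(1, m), Rational(1, 2)))
Add(Mul(Add(33, Mul(-1, 37)), Function('f')(Add(-3, Mul(-1, 1)))), -79) = Add(Mul(Add(33, Mul(-1, 37)), Pow(Add(1, Add(-3, Mul(-1, 1))), Rational(1, 2))), -79) = Add(Mul(Add(33, -37), Pow(Add(1, Add(-3, -1)), Rational(1, 2))), -79) = Add(Mul(-4, Pow(Add(1, -4), Rational(1, 2))), -79) = Add(Mul(-4, Pow(-3, Rational(1, 2))), -79) = Add(Mul(-4, Mul(I, Pow(3, Rational(1, 2)))), -79) = Add(Mul(-4, I, Pow(3, Rational(1, 2))), -79) = Add(-79, Mul(-4, I, Pow(3, Rational(1, 2))))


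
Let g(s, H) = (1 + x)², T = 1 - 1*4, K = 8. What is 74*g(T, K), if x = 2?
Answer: 666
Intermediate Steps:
T = -3 (T = 1 - 4 = -3)
g(s, H) = 9 (g(s, H) = (1 + 2)² = 3² = 9)
74*g(T, K) = 74*9 = 666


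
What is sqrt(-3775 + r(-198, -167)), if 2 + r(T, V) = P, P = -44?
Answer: I*sqrt(3821) ≈ 61.814*I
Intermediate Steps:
r(T, V) = -46 (r(T, V) = -2 - 44 = -46)
sqrt(-3775 + r(-198, -167)) = sqrt(-3775 - 46) = sqrt(-3821) = I*sqrt(3821)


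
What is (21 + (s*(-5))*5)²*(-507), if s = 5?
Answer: -5483712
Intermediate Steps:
(21 + (s*(-5))*5)²*(-507) = (21 + (5*(-5))*5)²*(-507) = (21 - 25*5)²*(-507) = (21 - 125)²*(-507) = (-104)²*(-507) = 10816*(-507) = -5483712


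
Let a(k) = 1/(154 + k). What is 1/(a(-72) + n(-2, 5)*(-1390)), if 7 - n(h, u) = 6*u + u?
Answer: 82/3191441 ≈ 2.5694e-5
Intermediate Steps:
n(h, u) = 7 - 7*u (n(h, u) = 7 - (6*u + u) = 7 - 7*u)
1/(a(-72) + n(-2, 5)*(-1390)) = 1/(1/(154 - 72) + (7 - 7*5)*(-1390)) = 1/(1/82 + (7 - 35)*(-1390)) = 1/(1/82 - 28*(-1390)) = 1/(1/82 + 38920) = 1/(3191441/82) = 82/3191441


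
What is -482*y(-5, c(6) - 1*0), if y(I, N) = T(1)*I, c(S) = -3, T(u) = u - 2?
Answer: -2410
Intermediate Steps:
T(u) = -2 + u
y(I, N) = -I (y(I, N) = (-2 + 1)*I = -I)
-482*y(-5, c(6) - 1*0) = -(-482)*(-5) = -482*5 = -2410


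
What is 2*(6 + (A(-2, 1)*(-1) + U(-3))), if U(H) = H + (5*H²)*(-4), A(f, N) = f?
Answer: -350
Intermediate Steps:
U(H) = H - 20*H²
2*(6 + (A(-2, 1)*(-1) + U(-3))) = 2*(6 + (-2*(-1) - 3*(1 - 20*(-3)))) = 2*(6 + (2 - 3*(1 + 60))) = 2*(6 + (2 - 3*61)) = 2*(6 + (2 - 183)) = 2*(6 - 181) = 2*(-175) = -350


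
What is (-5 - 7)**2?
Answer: 144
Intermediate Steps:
(-5 - 7)**2 = (-12)**2 = 144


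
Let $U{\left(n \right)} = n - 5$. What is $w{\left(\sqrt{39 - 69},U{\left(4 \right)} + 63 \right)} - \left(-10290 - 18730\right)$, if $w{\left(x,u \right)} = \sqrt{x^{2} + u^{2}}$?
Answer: $29020 + \sqrt{3814} \approx 29082.0$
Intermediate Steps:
$U{\left(n \right)} = -5 + n$ ($U{\left(n \right)} = n - 5 = -5 + n$)
$w{\left(x,u \right)} = \sqrt{u^{2} + x^{2}}$
$w{\left(\sqrt{39 - 69},U{\left(4 \right)} + 63 \right)} - \left(-10290 - 18730\right) = \sqrt{\left(\left(-5 + 4\right) + 63\right)^{2} + \left(\sqrt{39 - 69}\right)^{2}} - \left(-10290 - 18730\right) = \sqrt{\left(-1 + 63\right)^{2} + \left(\sqrt{-30}\right)^{2}} - -29020 = \sqrt{62^{2} + \left(i \sqrt{30}\right)^{2}} + 29020 = \sqrt{3844 - 30} + 29020 = \sqrt{3814} + 29020 = 29020 + \sqrt{3814}$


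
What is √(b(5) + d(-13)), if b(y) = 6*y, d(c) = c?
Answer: √17 ≈ 4.1231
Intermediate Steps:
√(b(5) + d(-13)) = √(6*5 - 13) = √(30 - 13) = √17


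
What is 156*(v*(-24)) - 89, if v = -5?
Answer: 18631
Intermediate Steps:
156*(v*(-24)) - 89 = 156*(-5*(-24)) - 89 = 156*120 - 89 = 18720 - 89 = 18631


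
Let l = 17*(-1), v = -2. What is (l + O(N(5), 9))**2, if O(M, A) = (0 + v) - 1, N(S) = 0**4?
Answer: 400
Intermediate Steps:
N(S) = 0
O(M, A) = -3 (O(M, A) = (0 - 2) - 1 = -2 - 1 = -3)
l = -17
(l + O(N(5), 9))**2 = (-17 - 3)**2 = (-20)**2 = 400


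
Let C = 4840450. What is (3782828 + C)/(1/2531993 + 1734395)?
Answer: 10917039766527/2195737999618 ≈ 4.9719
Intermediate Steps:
(3782828 + C)/(1/2531993 + 1734395) = (3782828 + 4840450)/(1/2531993 + 1734395) = 8623278/(1/2531993 + 1734395) = 8623278/(4391475999236/2531993) = 8623278*(2531993/4391475999236) = 10917039766527/2195737999618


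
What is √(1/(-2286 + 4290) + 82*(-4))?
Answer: I*√329312811/1002 ≈ 18.111*I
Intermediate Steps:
√(1/(-2286 + 4290) + 82*(-4)) = √(1/2004 - 328) = √(-657311/2004) = I*√329312811/1002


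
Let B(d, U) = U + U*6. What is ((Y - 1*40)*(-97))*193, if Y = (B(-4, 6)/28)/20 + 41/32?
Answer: 115751943/160 ≈ 7.2345e+5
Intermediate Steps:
B(d, U) = 7*U (B(d, U) = U + 6*U = 7*U)
Y = 217/160 (Y = ((7*6)/28)/20 + 41/32 = (42*(1/28))*(1/20) + 41*(1/32) = (3/2)*(1/20) + 41/32 = 3/40 + 41/32 = 217/160 ≈ 1.3563)
((Y - 1*40)*(-97))*193 = ((217/160 - 1*40)*(-97))*193 = ((217/160 - 40)*(-97))*193 = -6183/160*(-97)*193 = (599751/160)*193 = 115751943/160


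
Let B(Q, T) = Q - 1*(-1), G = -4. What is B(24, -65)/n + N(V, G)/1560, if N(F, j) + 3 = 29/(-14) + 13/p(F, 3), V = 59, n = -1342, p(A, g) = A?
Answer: -18795697/864623760 ≈ -0.021739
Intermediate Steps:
B(Q, T) = 1 + Q (B(Q, T) = Q + 1 = 1 + Q)
N(F, j) = -71/14 + 13/F (N(F, j) = -3 + (29/(-14) + 13/F) = -3 + (29*(-1/14) + 13/F) = -3 + (-29/14 + 13/F) = -71/14 + 13/F)
B(24, -65)/n + N(V, G)/1560 = (1 + 24)/(-1342) + (-71/14 + 13/59)/1560 = 25*(-1/1342) + (-71/14 + 13*(1/59))*(1/1560) = -25/1342 + (-71/14 + 13/59)*(1/1560) = -25/1342 - 4007/826*1/1560 = -25/1342 - 4007/1288560 = -18795697/864623760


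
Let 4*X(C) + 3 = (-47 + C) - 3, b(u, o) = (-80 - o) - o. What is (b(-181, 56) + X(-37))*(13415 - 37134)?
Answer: 10175451/2 ≈ 5.0877e+6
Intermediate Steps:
b(u, o) = -80 - 2*o
X(C) = -53/4 + C/4 (X(C) = -¾ + ((-47 + C) - 3)/4 = -¾ + (-50 + C)/4 = -¾ + (-25/2 + C/4) = -53/4 + C/4)
(b(-181, 56) + X(-37))*(13415 - 37134) = ((-80 - 2*56) + (-53/4 + (¼)*(-37)))*(13415 - 37134) = ((-80 - 112) + (-53/4 - 37/4))*(-23719) = (-192 - 45/2)*(-23719) = -429/2*(-23719) = 10175451/2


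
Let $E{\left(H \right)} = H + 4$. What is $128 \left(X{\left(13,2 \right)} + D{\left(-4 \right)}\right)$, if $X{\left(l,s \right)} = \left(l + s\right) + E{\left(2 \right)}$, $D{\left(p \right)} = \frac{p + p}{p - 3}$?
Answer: $\frac{19840}{7} \approx 2834.3$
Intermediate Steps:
$E{\left(H \right)} = 4 + H$
$D{\left(p \right)} = \frac{2 p}{-3 + p}$
$X{\left(l,s \right)} = 6 + l + s$ ($X{\left(l,s \right)} = \left(l + s\right) + \left(4 + 2\right) = \left(l + s\right) + 6 = 6 + l + s$)
$128 \left(X{\left(13,2 \right)} + D{\left(-4 \right)}\right) = 128 \left(\left(6 + 13 + 2\right) + 2 \left(-4\right) \frac{1}{-3 - 4}\right) = 128 \left(21 + 2 \left(-4\right) \frac{1}{-7}\right) = 128 \left(21 + 2 \left(-4\right) \left(- \frac{1}{7}\right)\right) = 128 \left(21 + \frac{8}{7}\right) = 128 \cdot \frac{155}{7} = \frac{19840}{7}$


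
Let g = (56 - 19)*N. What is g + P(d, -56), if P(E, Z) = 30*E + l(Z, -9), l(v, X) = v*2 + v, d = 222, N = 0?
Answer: 6492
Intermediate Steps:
l(v, X) = 3*v (l(v, X) = 2*v + v = 3*v)
P(E, Z) = 3*Z + 30*E (P(E, Z) = 30*E + 3*Z = 3*Z + 30*E)
g = 0 (g = (56 - 19)*0 = 37*0 = 0)
g + P(d, -56) = 0 + (3*(-56) + 30*222) = 0 + (-168 + 6660) = 0 + 6492 = 6492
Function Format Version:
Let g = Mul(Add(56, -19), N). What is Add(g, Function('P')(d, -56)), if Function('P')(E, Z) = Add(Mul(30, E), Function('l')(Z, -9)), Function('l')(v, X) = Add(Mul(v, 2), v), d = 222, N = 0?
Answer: 6492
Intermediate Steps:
Function('l')(v, X) = Mul(3, v) (Function('l')(v, X) = Add(Mul(2, v), v) = Mul(3, v))
Function('P')(E, Z) = Add(Mul(3, Z), Mul(30, E)) (Function('P')(E, Z) = Add(Mul(30, E), Mul(3, Z)) = Add(Mul(3, Z), Mul(30, E)))
g = 0 (g = Mul(Add(56, -19), 0) = Mul(37, 0) = 0)
Add(g, Function('P')(d, -56)) = Add(0, Add(Mul(3, -56), Mul(30, 222))) = Add(0, Add(-168, 6660)) = Add(0, 6492) = 6492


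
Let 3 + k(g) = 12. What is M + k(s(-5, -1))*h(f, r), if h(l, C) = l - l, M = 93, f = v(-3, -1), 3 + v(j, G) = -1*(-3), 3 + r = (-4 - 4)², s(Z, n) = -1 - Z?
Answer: 93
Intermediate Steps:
k(g) = 9 (k(g) = -3 + 12 = 9)
r = 61 (r = -3 + (-4 - 4)² = -3 + (-8)² = -3 + 64 = 61)
v(j, G) = 0 (v(j, G) = -3 - 1*(-3) = -3 + 3 = 0)
f = 0
h(l, C) = 0
M + k(s(-5, -1))*h(f, r) = 93 + 9*0 = 93 + 0 = 93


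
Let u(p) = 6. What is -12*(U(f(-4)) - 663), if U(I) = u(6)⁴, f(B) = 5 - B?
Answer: -7596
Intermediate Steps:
U(I) = 1296 (U(I) = 6⁴ = 1296)
-12*(U(f(-4)) - 663) = -12*(1296 - 663) = -12*633 = -7596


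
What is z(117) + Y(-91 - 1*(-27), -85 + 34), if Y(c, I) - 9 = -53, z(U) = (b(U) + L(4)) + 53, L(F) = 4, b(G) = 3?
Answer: 16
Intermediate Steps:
z(U) = 60 (z(U) = (3 + 4) + 53 = 7 + 53 = 60)
Y(c, I) = -44 (Y(c, I) = 9 - 53 = -44)
z(117) + Y(-91 - 1*(-27), -85 + 34) = 60 - 44 = 16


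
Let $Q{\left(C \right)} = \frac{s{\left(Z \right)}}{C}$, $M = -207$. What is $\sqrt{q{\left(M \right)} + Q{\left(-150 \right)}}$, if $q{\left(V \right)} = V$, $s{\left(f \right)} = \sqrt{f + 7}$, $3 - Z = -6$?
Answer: $\frac{i \sqrt{46581}}{15} \approx 14.388 i$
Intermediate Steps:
$Z = 9$ ($Z = 3 - -6 = 3 + 6 = 9$)
$s{\left(f \right)} = \sqrt{7 + f}$
$Q{\left(C \right)} = \frac{4}{C}$ ($Q{\left(C \right)} = \frac{\sqrt{7 + 9}}{C} = \frac{\sqrt{16}}{C} = \frac{4}{C}$)
$\sqrt{q{\left(M \right)} + Q{\left(-150 \right)}} = \sqrt{-207 + \frac{4}{-150}} = \sqrt{-207 + 4 \left(- \frac{1}{150}\right)} = \sqrt{-207 - \frac{2}{75}} = \sqrt{- \frac{15527}{75}} = \frac{i \sqrt{46581}}{15}$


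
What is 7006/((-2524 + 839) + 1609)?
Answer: -3503/38 ≈ -92.184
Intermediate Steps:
7006/((-2524 + 839) + 1609) = 7006/(-1685 + 1609) = 7006/(-76) = 7006*(-1/76) = -3503/38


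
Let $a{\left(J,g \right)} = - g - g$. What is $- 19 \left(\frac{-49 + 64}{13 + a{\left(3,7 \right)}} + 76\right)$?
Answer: $-1159$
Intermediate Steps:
$a{\left(J,g \right)} = - 2 g$
$- 19 \left(\frac{-49 + 64}{13 + a{\left(3,7 \right)}} + 76\right) = - 19 \left(\frac{-49 + 64}{13 - 14} + 76\right) = - 19 \left(\frac{15}{13 - 14} + 76\right) = - 19 \left(\frac{15}{-1} + 76\right) = - 19 \left(15 \left(-1\right) + 76\right) = - 19 \left(-15 + 76\right) = \left(-19\right) 61 = -1159$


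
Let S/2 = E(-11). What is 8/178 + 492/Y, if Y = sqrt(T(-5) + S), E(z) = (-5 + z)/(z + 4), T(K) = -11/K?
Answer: 4/89 + 164*sqrt(8295)/79 ≈ 189.12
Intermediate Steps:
E(z) = (-5 + z)/(4 + z)
S = 32/7 (S = 2*((-5 - 11)/(4 - 11)) = 2*(-16/(-7)) = 2*(-1/7*(-16)) = 2*(16/7) = 32/7 ≈ 4.5714)
Y = sqrt(8295)/35 (Y = sqrt(-11/(-5) + 32/7) = sqrt(-11*(-1/5) + 32/7) = sqrt(11/5 + 32/7) = sqrt(237/35) = sqrt(8295)/35 ≈ 2.6022)
8/178 + 492/Y = 8/178 + 492/((sqrt(8295)/35)) = 8*(1/178) + 492*(sqrt(8295)/237) = 4/89 + 164*sqrt(8295)/79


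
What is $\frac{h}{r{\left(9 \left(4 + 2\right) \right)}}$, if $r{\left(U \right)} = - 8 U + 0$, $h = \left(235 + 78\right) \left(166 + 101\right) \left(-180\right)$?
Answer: $\frac{139285}{4} \approx 34821.0$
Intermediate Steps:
$h = -15042780$ ($h = 313 \cdot 267 \left(-180\right) = 83571 \left(-180\right) = -15042780$)
$r{\left(U \right)} = - 8 U$
$\frac{h}{r{\left(9 \left(4 + 2\right) \right)}} = - \frac{15042780}{\left(-8\right) 9 \left(4 + 2\right)} = - \frac{15042780}{\left(-8\right) 9 \cdot 6} = - \frac{15042780}{\left(-8\right) 54} = - \frac{15042780}{-432} = \left(-15042780\right) \left(- \frac{1}{432}\right) = \frac{139285}{4}$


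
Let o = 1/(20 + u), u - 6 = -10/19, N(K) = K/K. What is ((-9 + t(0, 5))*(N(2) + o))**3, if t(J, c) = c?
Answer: -127263527/1771561 ≈ -71.837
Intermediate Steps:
N(K) = 1
u = 104/19 (u = 6 - 10/19 = 104/19 ≈ 5.4737)
o = 19/484 (o = 1/(20 + 104/19) = 1/(484/19) = 19/484 ≈ 0.039256)
((-9 + t(0, 5))*(N(2) + o))**3 = ((-9 + 5)*(1 + 19/484))**3 = (-4*503/484)**3 = (-503/121)**3 = -127263527/1771561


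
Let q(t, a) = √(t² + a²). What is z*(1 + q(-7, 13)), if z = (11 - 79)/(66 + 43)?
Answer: -68/109 - 68*√218/109 ≈ -9.8349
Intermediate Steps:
z = -68/109 ≈ -0.62385
q(t, a) = √(a² + t²)
z*(1 + q(-7, 13)) = -68*(1 + √(13² + (-7)²))/109 = -68*(1 + √(169 + 49))/109 = -68*(1 + √218)/109 = -68/109 - 68*√218/109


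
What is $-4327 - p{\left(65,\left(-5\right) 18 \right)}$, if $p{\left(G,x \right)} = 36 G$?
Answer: $-6667$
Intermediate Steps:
$-4327 - p{\left(65,\left(-5\right) 18 \right)} = -4327 - 36 \cdot 65 = -4327 - 2340 = -6667$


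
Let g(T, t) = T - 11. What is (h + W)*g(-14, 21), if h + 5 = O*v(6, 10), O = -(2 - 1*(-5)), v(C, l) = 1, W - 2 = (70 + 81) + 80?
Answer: -5525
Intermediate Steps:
g(T, t) = -11 + T
W = 233 (W = 2 + ((70 + 81) + 80) = 2 + (151 + 80) = 2 + 231 = 233)
O = -7 (O = -(2 + 5) = -1*7 = -7)
h = -12 (h = -5 - 7*1 = -5 - 7 = -12)
(h + W)*g(-14, 21) = (-12 + 233)*(-11 - 14) = 221*(-25) = -5525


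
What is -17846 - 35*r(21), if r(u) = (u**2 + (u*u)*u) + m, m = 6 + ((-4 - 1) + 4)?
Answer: -357591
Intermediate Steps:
m = 5 (m = 6 + (-5 + 4) = 6 - 1 = 5)
r(u) = 5 + u**2 + u**3 (r(u) = (u**2 + (u*u)*u) + 5 = (u**2 + u**2*u) + 5 = (u**2 + u**3) + 5 = 5 + u**2 + u**3)
-17846 - 35*r(21) = -17846 - 35*(5 + 21**2 + 21**3) = -17846 - 35*(5 + 441 + 9261) = -17846 - 35*9707 = -17846 - 1*339745 = -17846 - 339745 = -357591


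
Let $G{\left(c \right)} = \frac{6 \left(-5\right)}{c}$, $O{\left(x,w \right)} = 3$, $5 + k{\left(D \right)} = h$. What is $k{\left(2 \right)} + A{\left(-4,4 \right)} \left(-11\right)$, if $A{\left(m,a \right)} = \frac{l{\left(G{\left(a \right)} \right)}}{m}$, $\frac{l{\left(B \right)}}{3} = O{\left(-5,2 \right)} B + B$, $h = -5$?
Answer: $- \frac{515}{2} \approx -257.5$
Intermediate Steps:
$k{\left(D \right)} = -10$ ($k{\left(D \right)} = -5 - 5 = -10$)
$G{\left(c \right)} = - \frac{30}{c}$
$l{\left(B \right)} = 12 B$ ($l{\left(B \right)} = 3 \left(3 B + B\right) = 3 \cdot 4 B = 12 B$)
$A{\left(m,a \right)} = - \frac{360}{a m}$ ($A{\left(m,a \right)} = \frac{12 \left(- \frac{30}{a}\right)}{m} = \frac{\left(-360\right) \frac{1}{a}}{m} = - \frac{360}{a m}$)
$k{\left(2 \right)} + A{\left(-4,4 \right)} \left(-11\right) = -10 + - \frac{360}{4 \left(-4\right)} \left(-11\right) = -10 + \left(-360\right) \frac{1}{4} \left(- \frac{1}{4}\right) \left(-11\right) = -10 + \frac{45}{2} \left(-11\right) = -10 - \frac{495}{2} = - \frac{515}{2}$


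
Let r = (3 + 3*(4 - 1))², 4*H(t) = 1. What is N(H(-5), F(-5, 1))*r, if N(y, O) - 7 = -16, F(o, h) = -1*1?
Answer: -1296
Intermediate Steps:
H(t) = ¼ (H(t) = (¼)*1 = ¼)
F(o, h) = -1
N(y, O) = -9 (N(y, O) = 7 - 16 = -9)
r = 144 (r = (3 + 3*3)² = (3 + 9)² = 12² = 144)
N(H(-5), F(-5, 1))*r = -9*144 = -1296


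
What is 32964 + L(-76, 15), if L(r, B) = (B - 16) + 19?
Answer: 32982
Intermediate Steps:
L(r, B) = 3 + B (L(r, B) = (-16 + B) + 19 = 3 + B)
32964 + L(-76, 15) = 32964 + (3 + 15) = 32964 + 18 = 32982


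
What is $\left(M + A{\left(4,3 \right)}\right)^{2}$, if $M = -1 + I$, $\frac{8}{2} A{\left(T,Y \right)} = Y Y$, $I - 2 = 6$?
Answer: $\frac{1369}{16} \approx 85.563$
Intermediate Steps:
$I = 8$ ($I = 2 + 6 = 8$)
$A{\left(T,Y \right)} = \frac{Y^{2}}{4}$ ($A{\left(T,Y \right)} = \frac{Y Y}{4} = \frac{Y^{2}}{4}$)
$M = 7$ ($M = -1 + 8 = 7$)
$\left(M + A{\left(4,3 \right)}\right)^{2} = \left(7 + \frac{3^{2}}{4}\right)^{2} = \left(7 + \frac{1}{4} \cdot 9\right)^{2} = \left(7 + \frac{9}{4}\right)^{2} = \left(\frac{37}{4}\right)^{2} = \frac{1369}{16}$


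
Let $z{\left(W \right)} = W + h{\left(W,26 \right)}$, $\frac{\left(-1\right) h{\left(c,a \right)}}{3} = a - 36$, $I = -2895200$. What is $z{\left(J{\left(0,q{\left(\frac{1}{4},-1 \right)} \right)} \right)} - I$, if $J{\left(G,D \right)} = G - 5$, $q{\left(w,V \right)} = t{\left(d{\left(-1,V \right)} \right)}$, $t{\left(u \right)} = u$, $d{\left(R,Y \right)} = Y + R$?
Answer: $2895225$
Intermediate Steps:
$d{\left(R,Y \right)} = R + Y$
$q{\left(w,V \right)} = -1 + V$
$J{\left(G,D \right)} = -5 + G$
$h{\left(c,a \right)} = 108 - 3 a$ ($h{\left(c,a \right)} = - 3 \left(a - 36\right) = - 3 \left(-36 + a\right) = 108 - 3 a$)
$z{\left(W \right)} = 30 + W$ ($z{\left(W \right)} = W + \left(108 - 78\right) = W + 30 = 30 + W$)
$z{\left(J{\left(0,q{\left(\frac{1}{4},-1 \right)} \right)} \right)} - I = \left(30 + \left(-5 + 0\right)\right) - -2895200 = \left(30 - 5\right) + 2895200 = 25 + 2895200 = 2895225$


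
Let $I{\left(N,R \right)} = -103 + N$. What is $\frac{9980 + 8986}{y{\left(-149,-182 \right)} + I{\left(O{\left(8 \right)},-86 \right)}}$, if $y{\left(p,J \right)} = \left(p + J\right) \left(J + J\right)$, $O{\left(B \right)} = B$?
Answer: $\frac{18966}{120389} \approx 0.15754$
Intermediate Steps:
$y{\left(p,J \right)} = 2 J \left(J + p\right)$ ($y{\left(p,J \right)} = \left(J + p\right) 2 J = 2 J \left(J + p\right)$)
$\frac{9980 + 8986}{y{\left(-149,-182 \right)} + I{\left(O{\left(8 \right)},-86 \right)}} = \frac{9980 + 8986}{2 \left(-182\right) \left(-182 - 149\right) + \left(-103 + 8\right)} = \frac{18966}{2 \left(-182\right) \left(-331\right) - 95} = \frac{18966}{120484 - 95} = \frac{18966}{120389}$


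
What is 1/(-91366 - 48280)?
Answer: -1/139646 ≈ -7.1610e-6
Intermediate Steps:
1/(-91366 - 48280) = 1/(-139646) = -1/139646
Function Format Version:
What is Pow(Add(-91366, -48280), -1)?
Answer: Rational(-1, 139646) ≈ -7.1610e-6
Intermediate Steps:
Pow(Add(-91366, -48280), -1) = Pow(-139646, -1) = Rational(-1, 139646)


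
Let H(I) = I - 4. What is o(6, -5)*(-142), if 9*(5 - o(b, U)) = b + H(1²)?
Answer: -1988/3 ≈ -662.67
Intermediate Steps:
H(I) = -4 + I
o(b, U) = 16/3 - b/9 (o(b, U) = 5 - (b + (-4 + 1²))/9 = 5 - (b + (-4 + 1))/9 = 5 - (b - 3)/9 = 5 - (-3 + b)/9 = 5 + (⅓ - b/9) = 16/3 - b/9)
o(6, -5)*(-142) = (16/3 - ⅑*6)*(-142) = (16/3 - ⅔)*(-142) = (14/3)*(-142) = -1988/3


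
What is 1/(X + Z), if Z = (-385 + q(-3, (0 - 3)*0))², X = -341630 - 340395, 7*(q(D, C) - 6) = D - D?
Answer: -1/538384 ≈ -1.8574e-6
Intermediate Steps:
q(D, C) = 6 (q(D, C) = 6 + (D - D)/7 = 6 + (⅐)*0 = 6 + 0 = 6)
X = -682025
Z = 143641 (Z = (-385 + 6)² = (-379)² = 143641)
1/(X + Z) = 1/(-682025 + 143641) = 1/(-538384) = -1/538384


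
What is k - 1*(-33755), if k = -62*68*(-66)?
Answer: 312011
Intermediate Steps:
k = 278256 (k = -4216*(-66) = 278256)
k - 1*(-33755) = 278256 - 1*(-33755) = 278256 + 33755 = 312011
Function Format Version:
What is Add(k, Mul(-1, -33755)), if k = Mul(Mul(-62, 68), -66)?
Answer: 312011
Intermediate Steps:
k = 278256 (k = Mul(-4216, -66) = 278256)
Add(k, Mul(-1, -33755)) = Add(278256, Mul(-1, -33755)) = Add(278256, 33755) = 312011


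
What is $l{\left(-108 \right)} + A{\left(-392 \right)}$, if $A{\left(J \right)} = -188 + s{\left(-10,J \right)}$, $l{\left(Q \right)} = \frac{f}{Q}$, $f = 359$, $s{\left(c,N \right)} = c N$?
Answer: $\frac{402697}{108} \approx 3728.7$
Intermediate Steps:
$s{\left(c,N \right)} = N c$
$l{\left(Q \right)} = \frac{359}{Q}$
$A{\left(J \right)} = -188 - 10 J$ ($A{\left(J \right)} = -188 + J \left(-10\right) = -188 - 10 J$)
$l{\left(-108 \right)} + A{\left(-392 \right)} = \frac{359}{-108} - -3732 = 359 \left(- \frac{1}{108}\right) + \left(-188 + 3920\right) = - \frac{359}{108} + 3732 = \frac{402697}{108}$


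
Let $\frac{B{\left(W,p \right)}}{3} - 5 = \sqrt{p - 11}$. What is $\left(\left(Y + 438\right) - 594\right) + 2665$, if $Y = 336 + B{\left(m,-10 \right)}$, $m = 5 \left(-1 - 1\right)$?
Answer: $2860 + 3 i \sqrt{21} \approx 2860.0 + 13.748 i$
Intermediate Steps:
$m = -10$ ($m = 5 \left(-2\right) = -10$)
$B{\left(W,p \right)} = 15 + 3 \sqrt{-11 + p}$ ($B{\left(W,p \right)} = 15 + 3 \sqrt{p - 11} = 15 + 3 \sqrt{-11 + p}$)
$Y = 351 + 3 i \sqrt{21}$ ($Y = 336 + \left(15 + 3 \sqrt{-11 - 10}\right) = 336 + \left(15 + 3 \sqrt{-21}\right) = 336 + \left(15 + 3 i \sqrt{21}\right) = 351 + 3 i \sqrt{21} \approx 351.0 + 13.748 i$)
$\left(\left(Y + 438\right) - 594\right) + 2665 = \left(\left(\left(351 + 3 i \sqrt{21}\right) + 438\right) - 594\right) + 2665 = \left(\left(789 + 3 i \sqrt{21}\right) - 594\right) + 2665 = \left(195 + 3 i \sqrt{21}\right) + 2665 = 2860 + 3 i \sqrt{21}$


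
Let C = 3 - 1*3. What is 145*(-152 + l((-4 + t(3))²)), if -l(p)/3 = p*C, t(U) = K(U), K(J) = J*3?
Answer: -22040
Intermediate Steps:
K(J) = 3*J
t(U) = 3*U
C = 0 (C = 3 - 3 = 0)
l(p) = 0 (l(p) = -3*p*0 = -3*0 = 0)
145*(-152 + l((-4 + t(3))²)) = 145*(-152 + 0) = 145*(-152) = -22040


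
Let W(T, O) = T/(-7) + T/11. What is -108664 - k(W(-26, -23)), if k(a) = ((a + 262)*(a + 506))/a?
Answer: -415590415/2002 ≈ -2.0759e+5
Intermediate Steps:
W(T, O) = -4*T/77 (W(T, O) = T*(-1/7) + T*(1/11) = -T/7 + T/11 = -4*T/77)
k(a) = (262 + a)*(506 + a)/a (k(a) = ((262 + a)*(506 + a))/a = (262 + a)*(506 + a)/a)
-108664 - k(W(-26, -23)) = -108664 - (768 - 4/77*(-26) + 132572/((-4/77*(-26)))) = -108664 - (768 + 104/77 + 132572/(104/77)) = -108664 - (768 + 104/77 + 132572*(77/104)) = -108664 - (768 + 104/77 + 2552011/26) = -108664 - 1*198045087/2002 = -108664 - 198045087/2002 = -415590415/2002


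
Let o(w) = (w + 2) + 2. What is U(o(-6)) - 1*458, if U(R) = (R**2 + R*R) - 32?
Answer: -482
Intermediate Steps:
o(w) = 4 + w (o(w) = (2 + w) + 2 = 4 + w)
U(R) = -32 + 2*R**2 (U(R) = (R**2 + R**2) - 32 = 2*R**2 - 32 = -32 + 2*R**2)
U(o(-6)) - 1*458 = (-32 + 2*(4 - 6)**2) - 1*458 = (-32 + 2*(-2)**2) - 458 = (-32 + 2*4) - 458 = (-32 + 8) - 458 = -24 - 458 = -482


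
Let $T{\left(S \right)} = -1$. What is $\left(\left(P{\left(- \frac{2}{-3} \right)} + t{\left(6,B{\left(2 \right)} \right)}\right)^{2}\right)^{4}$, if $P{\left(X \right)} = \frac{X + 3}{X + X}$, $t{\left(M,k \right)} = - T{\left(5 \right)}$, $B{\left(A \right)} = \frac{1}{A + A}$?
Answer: $\frac{2562890625}{65536} \approx 39107.0$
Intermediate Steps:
$B{\left(A \right)} = \frac{1}{2 A}$
$t{\left(M,k \right)} = 1$ ($t{\left(M,k \right)} = \left(-1\right) \left(-1\right) = 1$)
$P{\left(X \right)} = \frac{3 + X}{2 X}$
$\left(\left(P{\left(- \frac{2}{-3} \right)} + t{\left(6,B{\left(2 \right)} \right)}\right)^{2}\right)^{4} = \left(\left(\frac{3 - \frac{2}{-3}}{2 \left(- \frac{2}{-3}\right)} + 1\right)^{2}\right)^{4} = \left(\left(\frac{3 - - \frac{2}{3}}{2 \left(\left(-2\right) \left(- \frac{1}{3}\right)\right)} + 1\right)^{2}\right)^{4} = \left(\left(\frac{3 + \frac{2}{3}}{2 \cdot \frac{2}{3}} + 1\right)^{2}\right)^{4} = \left(\left(\frac{1}{2} \cdot \frac{3}{2} \cdot \frac{11}{3} + 1\right)^{2}\right)^{4} = \left(\left(\frac{11}{4} + 1\right)^{2}\right)^{4} = \left(\left(\frac{15}{4}\right)^{2}\right)^{4} = \left(\frac{225}{16}\right)^{4} = \frac{2562890625}{65536}$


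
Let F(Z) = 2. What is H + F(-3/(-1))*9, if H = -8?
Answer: 10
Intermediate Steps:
H + F(-3/(-1))*9 = -8 + 2*9 = -8 + 18 = 10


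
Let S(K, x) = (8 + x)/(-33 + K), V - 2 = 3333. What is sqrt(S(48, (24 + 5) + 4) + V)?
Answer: sqrt(750990)/15 ≈ 57.773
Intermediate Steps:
V = 3335 (V = 2 + 3333 = 3335)
S(K, x) = (8 + x)/(-33 + K)
sqrt(S(48, (24 + 5) + 4) + V) = sqrt((8 + ((24 + 5) + 4))/(-33 + 48) + 3335) = sqrt((8 + (29 + 4))/15 + 3335) = sqrt((8 + 33)/15 + 3335) = sqrt((1/15)*41 + 3335) = sqrt(41/15 + 3335) = sqrt(50066/15) = sqrt(750990)/15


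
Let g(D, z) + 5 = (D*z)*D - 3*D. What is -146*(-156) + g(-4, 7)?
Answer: 22895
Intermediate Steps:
g(D, z) = -5 - 3*D + z*D**2 (g(D, z) = -5 + ((D*z)*D - 3*D) = -5 + (z*D**2 - 3*D) = -5 + (-3*D + z*D**2) = -5 - 3*D + z*D**2)
-146*(-156) + g(-4, 7) = -146*(-156) + (-5 - 3*(-4) + 7*(-4)**2) = 22776 + (-5 + 12 + 7*16) = 22776 + (-5 + 12 + 112) = 22776 + 119 = 22895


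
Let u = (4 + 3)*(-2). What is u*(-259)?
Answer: 3626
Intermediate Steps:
u = -14 (u = 7*(-2) = -14)
u*(-259) = -14*(-259) = 3626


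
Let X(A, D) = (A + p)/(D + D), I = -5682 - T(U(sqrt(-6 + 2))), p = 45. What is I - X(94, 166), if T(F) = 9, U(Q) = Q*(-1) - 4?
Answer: -1889551/332 ≈ -5691.4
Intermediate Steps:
U(Q) = -4 - Q (U(Q) = -Q - 4 = -4 - Q)
I = -5691 (I = -5682 - 1*9 = -5682 - 9 = -5691)
X(A, D) = (45 + A)/(2*D) (X(A, D) = (A + 45)/(D + D) = (45 + A)/((2*D)) = (45 + A)*(1/(2*D)) = (45 + A)/(2*D))
I - X(94, 166) = -5691 - (45 + 94)/(2*166) = -5691 - 139/(2*166) = -5691 - 1*139/332 = -5691 - 139/332 = -1889551/332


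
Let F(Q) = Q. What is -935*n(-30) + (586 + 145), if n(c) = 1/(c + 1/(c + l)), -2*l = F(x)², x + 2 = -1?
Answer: 1579147/2072 ≈ 762.14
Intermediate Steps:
x = -3 (x = -2 - 1 = -3)
l = -9/2 (l = -½*(-3)² = -½*9 = -9/2 ≈ -4.5000)
n(c) = 1/(c + 1/(-9/2 + c)) (n(c) = 1/(c + 1/(c - 9/2)) = 1/(c + 1/(-9/2 + c)))
-935*n(-30) + (586 + 145) = -935*(-9 + 2*(-30))/(2 - 9*(-30) + 2*(-30)²) + (586 + 145) = -935*(-9 - 60)/(2 + 270 + 2*900) + 731 = -935*(-69)/(2 + 270 + 1800) + 731 = -935*(-69)/2072 + 731 = -935*(-69/2072) + 731 = 64515/2072 + 731 = 1579147/2072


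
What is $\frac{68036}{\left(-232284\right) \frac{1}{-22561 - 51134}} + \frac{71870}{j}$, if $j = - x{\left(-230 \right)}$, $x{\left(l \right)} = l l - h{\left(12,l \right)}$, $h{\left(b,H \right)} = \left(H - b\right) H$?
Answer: $\frac{115459118219}{5342532} \approx 21611.0$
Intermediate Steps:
$h{\left(b,H \right)} = H \left(H - b\right)$
$x{\left(l \right)} = l^{2} - l \left(-12 + l\right)$ ($x{\left(l \right)} = l l - l \left(l - 12\right) = l^{2} - l \left(l - 12\right) = l^{2} - l \left(-12 + l\right)$)
$j = 2760$ ($j = - 12 \left(-230\right) = \left(-1\right) \left(-2760\right) = 2760$)
$\frac{68036}{\left(-232284\right) \frac{1}{-22561 - 51134}} + \frac{71870}{j} = \frac{68036}{\left(-232284\right) \frac{1}{-22561 - 51134}} + \frac{71870}{2760} = \frac{68036}{\left(-232284\right) \frac{1}{-73695}} + 71870 \cdot \frac{1}{2760} = \frac{68036}{\left(-232284\right) \left(- \frac{1}{73695}\right)} + \frac{7187}{276} = \frac{68036}{\frac{77428}{24565}} + \frac{7187}{276} = 68036 \cdot \frac{24565}{77428} + \frac{7187}{276} = \frac{417826085}{19357} + \frac{7187}{276} = \frac{115459118219}{5342532}$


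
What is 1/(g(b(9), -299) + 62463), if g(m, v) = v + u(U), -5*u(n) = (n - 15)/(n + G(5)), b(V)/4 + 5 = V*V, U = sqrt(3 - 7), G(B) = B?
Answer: 45069255/2801707236269 + 200*I/2801707236269 ≈ 1.6086e-5 + 7.1385e-11*I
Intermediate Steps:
U = 2*I (U = sqrt(-4) = 2*I ≈ 2.0*I)
b(V) = -20 + 4*V**2 (b(V) = -20 + 4*(V*V) = -20 + 4*V**2)
u(n) = -(-15 + n)/(5*(5 + n)) (u(n) = -(n - 15)/(5*(n + 5)) = -(-15 + n)/(5*(5 + n)))
g(m, v) = v + (5 - 2*I)*(15 - 2*I)/145 (g(m, v) = v + (15 - 2*I)/(5*(5 + 2*I)) = v + ((5 - 2*I)/29)*(15 - 2*I)/5 = v + (5 - 2*I)*(15 - 2*I)/145)
1/(g(b(9), -299) + 62463) = 1/((71/145 - 299 - 8*I/29) + 62463) = 1/((-43284/145 - 8*I/29) + 62463) = 1/(9013851/145 - 8*I/29) = 725*(9013851/145 + 8*I/29)/2801707236269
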